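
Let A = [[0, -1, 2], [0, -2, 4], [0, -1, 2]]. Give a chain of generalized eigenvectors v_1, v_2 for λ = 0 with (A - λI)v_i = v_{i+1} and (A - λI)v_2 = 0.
We seek v_1 ∈ ker(A^2) \ ker(A), then set v_{i+1} = A v_i.

One such chain is v_1 = [[-1, -1, -1]]^T, v_2 = [[-1, -2, -1]]^T. Check: A v_2 = [[0, 0, 0]]^T = 0.

v_1 = [[-1, -1, -1]]^T, v_2 = [[-1, -2, -1]]^T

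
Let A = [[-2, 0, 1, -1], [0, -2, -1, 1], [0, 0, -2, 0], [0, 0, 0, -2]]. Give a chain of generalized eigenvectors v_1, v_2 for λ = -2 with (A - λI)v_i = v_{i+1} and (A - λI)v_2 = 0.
v_1 = [[-1, 2, 3, 2]]^T, v_2 = [[1, -1, 0, 0]]^T

We seek v_1 ∈ ker((A + 2I)^2) \ ker(A + 2I), then set v_{i+1} = (A + 2I) v_i.

One such chain is v_1 = [[-1, 2, 3, 2]]^T, v_2 = [[1, -1, 0, 0]]^T. Check: (A + 2I) v_2 = [[0, 0, 0, 0]]^T = 0.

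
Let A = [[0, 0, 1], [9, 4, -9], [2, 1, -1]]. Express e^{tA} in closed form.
e^{tA} = [[(3*t^2/2 - t + 1)*e^{t}, t^2*e^{t}/2, t*(2 - 3*t)*e^{t}/2], [9*t*e^{t}, (3*t + 1)*e^{t}, -9*t*e^{t}], [t*(3*t + 4)*e^{t}/2, t*(t + 2)*e^{t}/2, (-3*t^2 - 4*t + 2)*e^{t}/2]]

A has Jordan form J = [[1, 1, 0], [0, 1, 1], [0, 0, 1]] with A = PJP^{-1}, so e^{tA} = P e^{tJ} P^{-1}.

For a Jordan block J_k(λ), e^{tJ_k(λ)} = e^{λt} · (I + tN + t^2 N^2/2! + ... + t^{k-1} N^{k-1}/(k-1)!) where N is the nilpotent superdiagonal part.

Assembling the blocks and conjugating back gives the entries of e^{tA} as shown above.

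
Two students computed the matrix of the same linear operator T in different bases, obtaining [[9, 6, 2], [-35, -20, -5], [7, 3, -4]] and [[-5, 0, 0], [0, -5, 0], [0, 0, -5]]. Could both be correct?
Both have characteristic polynomial (x + 5)^3, but the minimal polynomial of A is (x + 5)^2 while the minimal polynomial of B is x + 5. The minimal polynomial is a similarity invariant, so A and B are not similar.

No.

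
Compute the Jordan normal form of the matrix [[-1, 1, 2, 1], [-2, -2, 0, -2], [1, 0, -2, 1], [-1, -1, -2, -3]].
The characteristic polynomial is det(xI - A) = (x + 2)^4, so the eigenvalues are -2 (algebraic multiplicity 4).

For λ = -2: rank(A + 2I) = 2, rank((A + 2I)^2) = 0. The eigenspace has dimension 4 - 2 = 2, so there are 2 Jordan blocks; the rank sequence gives block sizes [2, 2].

Assembling the blocks gives the Jordan form J above.

J = [[-2, 1, 0, 0], [0, -2, 0, 0], [0, 0, -2, 1], [0, 0, 0, -2]]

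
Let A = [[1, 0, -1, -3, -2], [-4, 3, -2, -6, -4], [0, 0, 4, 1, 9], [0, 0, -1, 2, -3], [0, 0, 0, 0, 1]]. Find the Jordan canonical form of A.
J = [[1, 1, 0, 0, 0], [0, 1, 0, 0, 0], [0, 0, 3, 1, 0], [0, 0, 0, 3, 0], [0, 0, 0, 0, 3]]

The characteristic polynomial is det(xI - A) = (x - 3)^3(x - 1)^2, so the eigenvalues are 1 (algebraic multiplicity 2), 3 (algebraic multiplicity 3).

For λ = 1: rank(A - I) = 4, rank((A - I)^2) = 3. The eigenspace has dimension 5 - 4 = 1, so there is 1 Jordan block; the rank sequence gives block sizes [2].

For λ = 3: rank(A - 3I) = 3, rank((A - 3I)^2) = 2. The eigenspace has dimension 5 - 3 = 2, so there are 2 Jordan blocks; the rank sequence gives block sizes [2, 1].

Assembling the blocks gives the Jordan form J above.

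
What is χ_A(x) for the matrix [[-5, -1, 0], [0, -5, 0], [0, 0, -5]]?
χ_A(x) = (x + 5)^3

xI - A = [[x + 5, 1, 0], [0, x + 5, 0], [0, 0, x + 5]].

Expanding det(xI - A) along the first row:
det(xI - A) = + (x + 5)·det([[x + 5, 0], [0, x + 5]]) - (1)·det([[0, 0], [0, x + 5]]) + (0)·det([[0, x + 5], [0, 0]]).

Evaluating gives χ_A(x) = x^3 + 15x^2 + 75x + 125 = (x + 5)^3.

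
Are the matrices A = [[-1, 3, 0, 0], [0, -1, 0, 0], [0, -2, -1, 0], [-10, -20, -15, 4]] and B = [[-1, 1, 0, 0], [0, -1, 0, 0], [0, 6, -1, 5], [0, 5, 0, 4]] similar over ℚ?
Yes.

Two matrices over a field are similar if and only if they have the same invariant factors.

Both A and B have characteristic polynomial (x - 4)(x + 1)^3 and minimal polynomial (x - 4)(x + 1)^2. Computing further, both have invariant factors x + 1, (x - 4)(x + 1)^2. Hence A and B are similar.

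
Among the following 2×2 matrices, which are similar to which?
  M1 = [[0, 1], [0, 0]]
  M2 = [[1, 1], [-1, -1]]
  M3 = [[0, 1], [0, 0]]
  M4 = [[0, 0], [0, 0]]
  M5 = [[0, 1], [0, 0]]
Characteristic polynomials: χ_{M1} = x^2, χ_{M2} = x^2, χ_{M3} = x^2, χ_{M4} = x^2, χ_{M5} = x^2.

{M1, M2, M3, M5}: invariant factors x^2.

{M4}: invariant factors x, x.

Matrices are similar if and only if their invariant-factor lists agree; the partition into similarity classes is {M1, M2, M3, M5}, {M4}.

2 classes: {M1, M2, M3, M5}, {M4}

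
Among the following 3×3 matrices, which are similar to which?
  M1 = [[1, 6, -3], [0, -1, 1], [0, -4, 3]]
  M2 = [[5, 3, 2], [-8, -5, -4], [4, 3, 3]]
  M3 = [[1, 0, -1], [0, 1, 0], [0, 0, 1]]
1 class: {M1, M2, M3}

Characteristic polynomials: χ_{M1} = (x - 1)^3, χ_{M2} = (x - 1)^3, χ_{M3} = (x - 1)^3.

{M1, M2, M3}: invariant factors x - 1, (x - 1)^2.

Matrices are similar if and only if their invariant-factor lists agree; the partition into similarity classes is {M1, M2, M3}.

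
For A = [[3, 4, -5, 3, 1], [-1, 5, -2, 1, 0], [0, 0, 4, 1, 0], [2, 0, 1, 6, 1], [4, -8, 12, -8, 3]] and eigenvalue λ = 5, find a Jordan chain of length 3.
v_1 = [[2, 0, -2, -2, 1]]^T, v_2 = [[1, 0, 0, 1, -2]]^T, v_3 = [[-1, 0, 1, 1, 0]]^T

We seek v_1 ∈ ker((A - 5I)^3) \ ker((A - 5I)^2), then set v_{i+1} = (A - 5I) v_i.

One such chain is v_1 = [[2, 0, -2, -2, 1]]^T, v_2 = [[1, 0, 0, 1, -2]]^T, v_3 = [[-1, 0, 1, 1, 0]]^T. Check: (A - 5I) v_3 = [[0, 0, 0, 0, 0]]^T = 0.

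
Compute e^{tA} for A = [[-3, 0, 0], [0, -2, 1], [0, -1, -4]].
e^{tA} = [[e^{-3*t}, 0, 0], [0, (t + 1)*e^{-3*t}, t*e^{-3*t}], [0, -t*e^{-3*t}, (1 - t)*e^{-3*t}]]

A has Jordan form J = [[-3, 1, 0], [0, -3, 0], [0, 0, -3]] with A = PJP^{-1}, so e^{tA} = P e^{tJ} P^{-1}.

For a Jordan block J_k(λ), e^{tJ_k(λ)} = e^{λt} · (I + tN + t^2 N^2/2! + ... + t^{k-1} N^{k-1}/(k-1)!) where N is the nilpotent superdiagonal part.

Assembling the blocks and conjugating back gives the entries of e^{tA} as shown above.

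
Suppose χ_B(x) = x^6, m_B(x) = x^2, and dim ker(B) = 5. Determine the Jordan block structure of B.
λ = 0: algebraic multiplicity 6 (exponent in χ_B), largest block size 2 (exponent in m_B), 5 blocks (geometric multiplicity). These force block sizes [2, 1, 1, 1, 1].

Jordan blocks: (0, 2), (0, 1), (0, 1), (0, 1), (0, 1)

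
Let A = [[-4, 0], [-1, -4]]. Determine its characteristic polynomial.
χ_A(x) = (x + 4)^2

xI - A = [[x + 4, 0], [1, x + 4]].

Expanding det(xI - A) along the first row:
det(xI - A) = + (x + 4)·det([[x + 4]]) - (0)·det([[1]]).

Evaluating gives χ_A(x) = x^2 + 8x + 16 = (x + 4)^2.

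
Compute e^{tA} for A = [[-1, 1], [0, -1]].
A has Jordan form J = [[-1, 1], [0, -1]] with A = PJP^{-1}, so e^{tA} = P e^{tJ} P^{-1}.

For a Jordan block J_k(λ), e^{tJ_k(λ)} = e^{λt} · (I + tN + t^2 N^2/2! + ... + t^{k-1} N^{k-1}/(k-1)!) where N is the nilpotent superdiagonal part.

Assembling the blocks and conjugating back gives the entries of e^{tA} as shown above.

e^{tA} = [[e^{-t}, t*e^{-t}], [0, e^{-t}]]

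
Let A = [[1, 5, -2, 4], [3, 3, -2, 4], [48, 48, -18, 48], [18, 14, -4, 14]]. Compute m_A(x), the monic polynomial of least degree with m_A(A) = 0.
The characteristic polynomial factors as (x - 6)(x + 2)^3. The minimal polynomial is ∏(x - λ)^{k_λ} where k_λ is the size of the largest Jordan block at λ.

For λ = -2: rank(A + 2I) = 2, and the largest Jordan block has size 2 (the smallest k with rank((A + 2I)^k) = rank((A + 2I)^(k+1))).
For λ = 6: rank(A - 6I) = 3, and the largest Jordan block has size 1 (the smallest k with rank((A - 6I)^k) = rank((A - 6I)^(k+1))).

So m_A(x) = (x - 6)(x + 2)^2.

m_A(x) = (x - 6)(x + 2)^2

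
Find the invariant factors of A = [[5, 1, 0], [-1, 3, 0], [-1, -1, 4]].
x - 4, (x - 4)^2

The Jordan structure of A has elementary divisors (x - 4)^2, (x - 4). Arranging the block sizes at each eigenvalue in decreasing order and taking row products gives the invariant factors.

Invariant factors (smallest first, each dividing the next): x - 4, (x - 4)^2.

Check: the last factor (x - 4)^2 is the minimal polynomial, and the product (x - 4)^3 is the characteristic polynomial.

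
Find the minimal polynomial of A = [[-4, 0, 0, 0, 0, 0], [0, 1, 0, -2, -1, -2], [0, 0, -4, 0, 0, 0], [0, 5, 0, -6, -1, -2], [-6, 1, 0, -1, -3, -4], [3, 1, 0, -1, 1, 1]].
The characteristic polynomial factors as (x + 1)^3(x + 4)^3. The minimal polynomial is ∏(x - λ)^{k_λ} where k_λ is the size of the largest Jordan block at λ.

For λ = -4: rank(A + 4I) = 3, and the largest Jordan block has size 1 (the smallest k with rank((A + 4I)^k) = rank((A + 4I)^(k+1))).
For λ = -1: rank(A + I) = 4, and the largest Jordan block has size 2 (the smallest k with rank((A + I)^k) = rank((A + I)^(k+1))).

So m_A(x) = (x + 1)^2(x + 4).

m_A(x) = (x + 1)^2(x + 4)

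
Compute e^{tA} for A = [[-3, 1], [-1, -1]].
A has Jordan form J = [[-2, 1], [0, -2]] with A = PJP^{-1}, so e^{tA} = P e^{tJ} P^{-1}.

For a Jordan block J_k(λ), e^{tJ_k(λ)} = e^{λt} · (I + tN + t^2 N^2/2! + ... + t^{k-1} N^{k-1}/(k-1)!) where N is the nilpotent superdiagonal part.

Assembling the blocks and conjugating back gives the entries of e^{tA} as shown above.

e^{tA} = [[(1 - t)*e^{-2*t}, t*e^{-2*t}], [-t*e^{-2*t}, (t + 1)*e^{-2*t}]]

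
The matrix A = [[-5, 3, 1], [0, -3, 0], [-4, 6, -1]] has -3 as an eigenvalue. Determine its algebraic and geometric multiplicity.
The characteristic polynomial is (x + 3)^3, so the factor x + 3 appears with exponent 3: the algebraic multiplicity is 3.

rank(A + 3I) = 1, so the eigenspace has dimension 3 - 1 = 2: the geometric multiplicity is 2.

Since 2 < 3, A is not diagonalizable.

algebraic multiplicity 3, geometric multiplicity 2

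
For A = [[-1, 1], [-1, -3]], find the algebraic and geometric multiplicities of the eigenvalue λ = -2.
algebraic multiplicity 2, geometric multiplicity 1

The characteristic polynomial is (x + 2)^2, so the factor x + 2 appears with exponent 2: the algebraic multiplicity is 2.

rank(A + 2I) = 1, so the eigenspace has dimension 2 - 1 = 1: the geometric multiplicity is 1.

Since 1 < 2, A is not diagonalizable.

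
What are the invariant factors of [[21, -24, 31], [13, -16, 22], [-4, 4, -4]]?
(x - 2)^2(x + 3)

The Jordan structure of A has elementary divisors (x + 3), (x - 2)^2. Arranging the block sizes at each eigenvalue in decreasing order and taking row products gives the invariant factors.

Invariant factors (smallest first, each dividing the next): (x - 2)^2(x + 3).

Check: the last factor (x - 2)^2(x + 3) is the minimal polynomial, and the product (x - 2)^2(x + 3) is the characteristic polynomial.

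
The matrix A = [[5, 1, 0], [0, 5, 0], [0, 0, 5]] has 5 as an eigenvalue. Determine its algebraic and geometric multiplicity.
The characteristic polynomial is (x - 5)^3, so the factor x - 5 appears with exponent 3: the algebraic multiplicity is 3.

rank(A - 5I) = 1, so the eigenspace has dimension 3 - 1 = 2: the geometric multiplicity is 2.

Since 2 < 3, A is not diagonalizable.

algebraic multiplicity 3, geometric multiplicity 2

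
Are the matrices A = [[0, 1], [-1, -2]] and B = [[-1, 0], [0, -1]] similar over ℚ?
Both have characteristic polynomial (x + 1)^2, but the minimal polynomial of A is (x + 1)^2 while the minimal polynomial of B is x + 1. The minimal polynomial is a similarity invariant, so A and B are not similar.

No.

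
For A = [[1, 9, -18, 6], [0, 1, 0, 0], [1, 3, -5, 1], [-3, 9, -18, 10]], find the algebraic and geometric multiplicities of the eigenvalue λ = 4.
The characteristic polynomial is (x - 4)(x - 1)^3, so the factor x - 4 appears with exponent 1: the algebraic multiplicity is 1.

rank(A - 4I) = 3, so the eigenspace has dimension 4 - 3 = 1: the geometric multiplicity is 1.

algebraic multiplicity 1, geometric multiplicity 1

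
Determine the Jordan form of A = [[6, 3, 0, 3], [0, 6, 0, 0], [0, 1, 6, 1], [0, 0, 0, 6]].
J = [[6, 1, 0, 0], [0, 6, 0, 0], [0, 0, 6, 0], [0, 0, 0, 6]]

The characteristic polynomial is det(xI - A) = (x - 6)^4, so the eigenvalues are 6 (algebraic multiplicity 4).

For λ = 6: rank(A - 6I) = 1, rank((A - 6I)^2) = 0. The eigenspace has dimension 4 - 1 = 3, so there are 3 Jordan blocks; the rank sequence gives block sizes [2, 1, 1].

Assembling the blocks gives the Jordan form J above.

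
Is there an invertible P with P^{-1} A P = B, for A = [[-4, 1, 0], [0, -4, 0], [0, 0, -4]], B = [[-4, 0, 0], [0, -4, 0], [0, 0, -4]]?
Both have characteristic polynomial (x + 4)^3, but the minimal polynomial of A is (x + 4)^2 while the minimal polynomial of B is x + 4. The minimal polynomial is a similarity invariant, so A and B are not similar.

No.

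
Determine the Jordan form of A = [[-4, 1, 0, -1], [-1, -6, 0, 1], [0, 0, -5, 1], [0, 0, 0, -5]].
J = [[-5, 1, 0, 0], [0, -5, 0, 0], [0, 0, -5, 1], [0, 0, 0, -5]]

The characteristic polynomial is det(xI - A) = (x + 5)^4, so the eigenvalues are -5 (algebraic multiplicity 4).

For λ = -5: rank(A + 5I) = 2, rank((A + 5I)^2) = 0. The eigenspace has dimension 4 - 2 = 2, so there are 2 Jordan blocks; the rank sequence gives block sizes [2, 2].

Assembling the blocks gives the Jordan form J above.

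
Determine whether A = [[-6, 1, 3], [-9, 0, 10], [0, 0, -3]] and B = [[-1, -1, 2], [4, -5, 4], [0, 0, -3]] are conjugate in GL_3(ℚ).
No.

Both have characteristic polynomial (x + 3)^3, but the minimal polynomial of A is (x + 3)^3 while the minimal polynomial of B is (x + 3)^2. The minimal polynomial is a similarity invariant, so A and B are not similar.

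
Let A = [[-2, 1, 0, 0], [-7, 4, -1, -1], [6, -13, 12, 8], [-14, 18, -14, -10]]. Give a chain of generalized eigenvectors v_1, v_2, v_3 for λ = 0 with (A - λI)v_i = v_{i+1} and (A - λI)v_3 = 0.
v_1 = [[0, 0, 2, -3]]^T, v_2 = [[0, 1, 0, 2]]^T, v_3 = [[1, 2, 3, -2]]^T

We seek v_1 ∈ ker(A^3) \ ker(A^2), then set v_{i+1} = A v_i.

One such chain is v_1 = [[0, 0, 2, -3]]^T, v_2 = [[0, 1, 0, 2]]^T, v_3 = [[1, 2, 3, -2]]^T. Check: A v_3 = [[0, 0, 0, 0]]^T = 0.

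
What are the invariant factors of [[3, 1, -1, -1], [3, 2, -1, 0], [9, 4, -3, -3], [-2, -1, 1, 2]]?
(x - 1)^2, (x - 1)^2

The Jordan structure of A has elementary divisors (x - 1)^2, (x - 1)^2. Arranging the block sizes at each eigenvalue in decreasing order and taking row products gives the invariant factors.

Invariant factors (smallest first, each dividing the next): (x - 1)^2, (x - 1)^2.

Check: the last factor (x - 1)^2 is the minimal polynomial, and the product (x - 1)^4 is the characteristic polynomial.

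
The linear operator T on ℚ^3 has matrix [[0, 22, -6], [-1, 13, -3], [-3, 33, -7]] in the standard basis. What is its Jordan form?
The characteristic polynomial is det(xI - A) = (x - 2)^3, so the eigenvalues are 2 (algebraic multiplicity 3).

For λ = 2: rank(A - 2I) = 1, rank((A - 2I)^2) = 0. The eigenspace has dimension 3 - 1 = 2, so there are 2 Jordan blocks; the rank sequence gives block sizes [2, 1].

Assembling the blocks gives the Jordan form J above.

J = [[2, 1, 0], [0, 2, 0], [0, 0, 2]]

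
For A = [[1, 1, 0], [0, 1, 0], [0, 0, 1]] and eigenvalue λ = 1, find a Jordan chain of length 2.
We seek v_1 ∈ ker((A - I)^2) \ ker(A - I), then set v_{i+1} = (A - I) v_i.

One such chain is v_1 = [[0, 1, -1]]^T, v_2 = [[1, 0, 0]]^T. Check: (A - I) v_2 = [[0, 0, 0]]^T = 0.

v_1 = [[0, 1, -1]]^T, v_2 = [[1, 0, 0]]^T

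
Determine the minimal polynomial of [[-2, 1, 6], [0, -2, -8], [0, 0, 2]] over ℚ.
m_A(x) = (x - 2)(x + 2)^2

The characteristic polynomial factors as (x - 2)(x + 2)^2. The minimal polynomial is ∏(x - λ)^{k_λ} where k_λ is the size of the largest Jordan block at λ.

For λ = -2: rank(A + 2I) = 2, and the largest Jordan block has size 2 (the smallest k with rank((A + 2I)^k) = rank((A + 2I)^(k+1))).
For λ = 2: rank(A - 2I) = 2, and the largest Jordan block has size 1 (the smallest k with rank((A - 2I)^k) = rank((A - 2I)^(k+1))).

So m_A(x) = (x - 2)(x + 2)^2.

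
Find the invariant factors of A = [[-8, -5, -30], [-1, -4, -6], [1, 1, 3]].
x + 3, (x + 3)^2

The Jordan structure of A has elementary divisors (x + 3)^2, (x + 3). Arranging the block sizes at each eigenvalue in decreasing order and taking row products gives the invariant factors.

Invariant factors (smallest first, each dividing the next): x + 3, (x + 3)^2.

Check: the last factor (x + 3)^2 is the minimal polynomial, and the product (x + 3)^3 is the characteristic polynomial.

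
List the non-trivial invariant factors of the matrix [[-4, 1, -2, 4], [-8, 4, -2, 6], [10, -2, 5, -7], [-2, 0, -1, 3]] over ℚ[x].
(x - 2)^2, (x - 2)^2

The Jordan structure of A has elementary divisors (x - 2)^2, (x - 2)^2. Arranging the block sizes at each eigenvalue in decreasing order and taking row products gives the invariant factors.

Invariant factors (smallest first, each dividing the next): (x - 2)^2, (x - 2)^2.

Check: the last factor (x - 2)^2 is the minimal polynomial, and the product (x - 2)^4 is the characteristic polynomial.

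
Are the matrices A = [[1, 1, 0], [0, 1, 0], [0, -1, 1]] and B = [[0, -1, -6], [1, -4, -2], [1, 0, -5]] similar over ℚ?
No.

trace(A) = 3 but trace(B) = -9. The trace is a similarity invariant, so A and B are not similar.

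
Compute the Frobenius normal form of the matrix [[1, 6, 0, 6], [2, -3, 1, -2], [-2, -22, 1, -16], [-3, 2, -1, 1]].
The invariant factors of A (the non-unit diagonal entries of the Smith normal form of xI - A over ℚ[x]) are x^2 + 5, x^2 + 5, each dividing the next. The characteristic polynomial is their product, (x^2 + 5)^2.

The rational canonical form is the block-diagonal matrix of companion matrices C(f_i):
R = [[0, -5, 0, 0], [1, 0, 0, 0], [0, 0, 0, -5], [0, 0, 1, 0]].

Note the characteristic polynomial does not split into linear factors over ℚ, so A has no Jordan form over ℚ; the rational canonical form exists over any field.

R = [[0, -5, 0, 0], [1, 0, 0, 0], [0, 0, 0, -5], [0, 0, 1, 0]]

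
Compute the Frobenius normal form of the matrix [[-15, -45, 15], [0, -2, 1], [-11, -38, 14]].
R = [[0, 0, 15], [1, 0, 5], [0, 1, -3]]

The invariant factors of A (the non-unit diagonal entries of the Smith normal form of xI - A over ℚ[x]) are (x + 3)(x^2 - 5), each dividing the next. The characteristic polynomial is their product, (x + 3)(x^2 - 5).

The rational canonical form is the block-diagonal matrix of companion matrices C(f_i):
R = [[0, 0, 15], [1, 0, 5], [0, 1, -3]].

Note the characteristic polynomial does not split into linear factors over ℚ, so A has no Jordan form over ℚ; the rational canonical form exists over any field.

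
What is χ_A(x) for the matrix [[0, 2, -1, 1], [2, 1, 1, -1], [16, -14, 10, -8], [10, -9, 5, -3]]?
xI - A = [[x, -2, 1, -1], [-2, x - 1, -1, 1], [-16, 14, x - 10, 8], [-10, 9, -5, x + 3]].

Expanding det(xI - A) along the first row:
det(xI - A) = + (x)·det([[x - 1, -1, 1], [14, x - 10, 8], [9, -5, x + 3]]) - (-2)·det([[-2, -1, 1], [-16, x - 10, 8], [-10, -5, x + 3]]) + (1)·det([[-2, x - 1, 1], [-16, 14, 8], [-10, 9, x + 3]]) - (-1)·det([[-2, x - 1, -1], [-16, 14, x - 10], [-10, 9, -5]]).

Evaluating gives χ_A(x) = x^4 - 8x^3 + 24x^2 - 32x + 16 = (x - 2)^4.

χ_A(x) = (x - 2)^4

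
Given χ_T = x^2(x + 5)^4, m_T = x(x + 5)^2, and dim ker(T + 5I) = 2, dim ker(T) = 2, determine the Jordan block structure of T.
λ = -5: algebraic multiplicity 4 (exponent in χ_T), largest block size 2 (exponent in m_T), 2 blocks (geometric multiplicity). These force block sizes [2, 2].
λ = 0: algebraic multiplicity 2 (exponent in χ_T), largest block size 1 (exponent in m_T), 2 blocks (geometric multiplicity). These force block sizes [1, 1].

Jordan blocks: (-5, 2), (-5, 2), (0, 1), (0, 1)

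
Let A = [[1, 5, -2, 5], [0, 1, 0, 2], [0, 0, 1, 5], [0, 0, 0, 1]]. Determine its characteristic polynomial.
xI - A = [[x - 1, -5, 2, -5], [0, x - 1, 0, -2], [0, 0, x - 1, -5], [0, 0, 0, x - 1]].

Expanding det(xI - A) along the first row:
det(xI - A) = + (x - 1)·det([[x - 1, 0, -2], [0, x - 1, -5], [0, 0, x - 1]]) - (-5)·det([[0, 0, -2], [0, x - 1, -5], [0, 0, x - 1]]) + (2)·det([[0, x - 1, -2], [0, 0, -5], [0, 0, x - 1]]) - (-5)·det([[0, x - 1, 0], [0, 0, x - 1], [0, 0, 0]]).

Evaluating gives χ_A(x) = x^4 - 4x^3 + 6x^2 - 4x + 1 = (x - 1)^4.

χ_A(x) = (x - 1)^4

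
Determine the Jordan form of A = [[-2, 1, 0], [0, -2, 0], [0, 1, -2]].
The characteristic polynomial is det(xI - A) = (x + 2)^3, so the eigenvalues are -2 (algebraic multiplicity 3).

For λ = -2: rank(A + 2I) = 1, rank((A + 2I)^2) = 0. The eigenspace has dimension 3 - 1 = 2, so there are 2 Jordan blocks; the rank sequence gives block sizes [2, 1].

Assembling the blocks gives the Jordan form J above.

J = [[-2, 1, 0], [0, -2, 0], [0, 0, -2]]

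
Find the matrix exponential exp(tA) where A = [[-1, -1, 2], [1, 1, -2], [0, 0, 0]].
e^{tA} = [[1 - t, -t, 2*t], [t, t + 1, -2*t], [0, 0, 1]]

A has Jordan form J = [[0, 1, 0], [0, 0, 0], [0, 0, 0]] with A = PJP^{-1}, so e^{tA} = P e^{tJ} P^{-1}.

For a Jordan block J_k(λ), e^{tJ_k(λ)} = e^{λt} · (I + tN + t^2 N^2/2! + ... + t^{k-1} N^{k-1}/(k-1)!) where N is the nilpotent superdiagonal part.

Assembling the blocks and conjugating back gives the entries of e^{tA} as shown above.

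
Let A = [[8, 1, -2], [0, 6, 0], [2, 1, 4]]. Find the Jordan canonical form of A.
The characteristic polynomial is det(xI - A) = (x - 6)^3, so the eigenvalues are 6 (algebraic multiplicity 3).

For λ = 6: rank(A - 6I) = 1, rank((A - 6I)^2) = 0. The eigenspace has dimension 3 - 1 = 2, so there are 2 Jordan blocks; the rank sequence gives block sizes [2, 1].

Assembling the blocks gives the Jordan form J above.

J = [[6, 1, 0], [0, 6, 0], [0, 0, 6]]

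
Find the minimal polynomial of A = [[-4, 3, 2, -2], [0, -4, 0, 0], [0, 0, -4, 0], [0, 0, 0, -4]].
The characteristic polynomial factors as (x + 4)^4. The minimal polynomial is ∏(x - λ)^{k_λ} where k_λ is the size of the largest Jordan block at λ.

For λ = -4: rank(A + 4I) = 1, and the largest Jordan block has size 2 (the smallest k with rank((A + 4I)^k) = rank((A + 4I)^(k+1))).

So m_A(x) = (x + 4)^2.

m_A(x) = (x + 4)^2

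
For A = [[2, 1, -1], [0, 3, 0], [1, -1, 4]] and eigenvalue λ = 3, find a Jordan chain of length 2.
v_1 = [[0, 1, 0]]^T, v_2 = [[1, 0, -1]]^T

We seek v_1 ∈ ker((A - 3I)^2) \ ker(A - 3I), then set v_{i+1} = (A - 3I) v_i.

One such chain is v_1 = [[0, 1, 0]]^T, v_2 = [[1, 0, -1]]^T. Check: (A - 3I) v_2 = [[0, 0, 0]]^T = 0.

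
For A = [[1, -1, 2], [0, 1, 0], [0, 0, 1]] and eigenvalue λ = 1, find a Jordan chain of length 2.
We seek v_1 ∈ ker((A - I)^2) \ ker(A - I), then set v_{i+1} = (A - I) v_i.

One such chain is v_1 = [[-4, -3, -2]]^T, v_2 = [[-1, 0, 0]]^T. Check: (A - I) v_2 = [[0, 0, 0]]^T = 0.

v_1 = [[-4, -3, -2]]^T, v_2 = [[-1, 0, 0]]^T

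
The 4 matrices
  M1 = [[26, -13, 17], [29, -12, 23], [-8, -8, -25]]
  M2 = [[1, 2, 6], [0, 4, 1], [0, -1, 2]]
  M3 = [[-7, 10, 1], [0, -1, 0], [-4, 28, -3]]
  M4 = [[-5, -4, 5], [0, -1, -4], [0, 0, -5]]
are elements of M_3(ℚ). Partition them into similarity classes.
2 classes: {M1, M3, M4}, {M2}

Characteristic polynomials: χ_{M1} = (x + 1)(x + 5)^2, χ_{M2} = (x - 3)^2(x - 1), χ_{M3} = (x + 1)(x + 5)^2, χ_{M4} = (x + 1)(x + 5)^2.

{M1, M3, M4}: invariant factors (x + 1)(x + 5)^2.

{M2}: invariant factors (x - 3)^2(x - 1).

Matrices are similar if and only if their invariant-factor lists agree; the partition into similarity classes is {M1, M3, M4}, {M2}.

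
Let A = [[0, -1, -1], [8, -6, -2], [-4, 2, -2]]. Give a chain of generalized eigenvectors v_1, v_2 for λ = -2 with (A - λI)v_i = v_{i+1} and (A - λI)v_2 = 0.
v_1 = [[1, 2, -1]]^T, v_2 = [[1, 2, 0]]^T

We seek v_1 ∈ ker((A + 2I)^2) \ ker(A + 2I), then set v_{i+1} = (A + 2I) v_i.

One such chain is v_1 = [[1, 2, -1]]^T, v_2 = [[1, 2, 0]]^T. Check: (A + 2I) v_2 = [[0, 0, 0]]^T = 0.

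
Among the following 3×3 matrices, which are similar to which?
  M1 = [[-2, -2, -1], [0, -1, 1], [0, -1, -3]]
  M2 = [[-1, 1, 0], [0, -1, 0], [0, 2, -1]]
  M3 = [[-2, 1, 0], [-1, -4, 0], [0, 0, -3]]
Characteristic polynomials: χ_{M1} = (x + 2)^3, χ_{M2} = (x + 1)^3, χ_{M3} = (x + 3)^3.

{M1}: invariant factors (x + 2)^3.

{M2}: invariant factors x + 1, (x + 1)^2.

{M3}: invariant factors x + 3, (x + 3)^2.

Matrices are similar if and only if their invariant-factor lists agree; the partition into similarity classes is {M1}, {M2}, {M3}.

3 classes: {M1}, {M2}, {M3}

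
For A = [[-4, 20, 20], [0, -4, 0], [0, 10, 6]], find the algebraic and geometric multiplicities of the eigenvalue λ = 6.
algebraic multiplicity 1, geometric multiplicity 1

The characteristic polynomial is (x - 6)(x + 4)^2, so the factor x - 6 appears with exponent 1: the algebraic multiplicity is 1.

rank(A - 6I) = 2, so the eigenspace has dimension 3 - 2 = 1: the geometric multiplicity is 1.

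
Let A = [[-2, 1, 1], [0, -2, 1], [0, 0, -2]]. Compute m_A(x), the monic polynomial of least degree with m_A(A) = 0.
m_A(x) = (x + 2)^3

The characteristic polynomial factors as (x + 2)^3. The minimal polynomial is ∏(x - λ)^{k_λ} where k_λ is the size of the largest Jordan block at λ.

For λ = -2: rank(A + 2I) = 2, and the largest Jordan block has size 3 (the smallest k with rank((A + 2I)^k) = rank((A + 2I)^(k+1))).

So m_A(x) = (x + 2)^3.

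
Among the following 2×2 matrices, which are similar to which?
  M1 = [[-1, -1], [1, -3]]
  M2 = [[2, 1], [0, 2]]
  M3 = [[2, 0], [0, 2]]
3 classes: {M1}, {M2}, {M3}

Characteristic polynomials: χ_{M1} = (x + 2)^2, χ_{M2} = (x - 2)^2, χ_{M3} = (x - 2)^2.

{M1}: invariant factors (x + 2)^2.

{M2}: invariant factors (x - 2)^2.

{M3}: invariant factors x - 2, x - 2.

Matrices are similar if and only if their invariant-factor lists agree; the partition into similarity classes is {M1}, {M2}, {M3}.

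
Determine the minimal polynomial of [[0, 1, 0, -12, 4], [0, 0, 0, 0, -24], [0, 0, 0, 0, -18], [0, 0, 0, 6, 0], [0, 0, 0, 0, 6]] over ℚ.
m_A(x) = x^2(x - 6)

The characteristic polynomial factors as x^3(x - 6)^2. The minimal polynomial is ∏(x - λ)^{k_λ} where k_λ is the size of the largest Jordan block at λ.

For λ = 0: rank(A) = 3, and the largest Jordan block has size 2 (the smallest k with rank(A^k) = rank(A^(k+1))).
For λ = 6: rank(A - 6I) = 3, and the largest Jordan block has size 1 (the smallest k with rank((A - 6I)^k) = rank((A - 6I)^(k+1))).

So m_A(x) = x^2(x - 6).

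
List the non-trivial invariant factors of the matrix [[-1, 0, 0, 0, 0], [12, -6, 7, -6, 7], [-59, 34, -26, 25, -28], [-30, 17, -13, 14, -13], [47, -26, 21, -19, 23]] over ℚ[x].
x + 1, (x - 2)^3(x + 1)

The Jordan structure of A has elementary divisors (x + 1), (x + 1), (x - 2)^3. Arranging the block sizes at each eigenvalue in decreasing order and taking row products gives the invariant factors.

Invariant factors (smallest first, each dividing the next): x + 1, (x - 2)^3(x + 1).

Check: the last factor (x - 2)^3(x + 1) is the minimal polynomial, and the product (x - 2)^3(x + 1)^2 is the characteristic polynomial.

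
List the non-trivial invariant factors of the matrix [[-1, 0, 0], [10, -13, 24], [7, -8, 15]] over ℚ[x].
(x - 3)(x + 1)^2

The Jordan structure of A has elementary divisors (x + 1)^2, (x - 3). Arranging the block sizes at each eigenvalue in decreasing order and taking row products gives the invariant factors.

Invariant factors (smallest first, each dividing the next): (x - 3)(x + 1)^2.

Check: the last factor (x - 3)(x + 1)^2 is the minimal polynomial, and the product (x - 3)(x + 1)^2 is the characteristic polynomial.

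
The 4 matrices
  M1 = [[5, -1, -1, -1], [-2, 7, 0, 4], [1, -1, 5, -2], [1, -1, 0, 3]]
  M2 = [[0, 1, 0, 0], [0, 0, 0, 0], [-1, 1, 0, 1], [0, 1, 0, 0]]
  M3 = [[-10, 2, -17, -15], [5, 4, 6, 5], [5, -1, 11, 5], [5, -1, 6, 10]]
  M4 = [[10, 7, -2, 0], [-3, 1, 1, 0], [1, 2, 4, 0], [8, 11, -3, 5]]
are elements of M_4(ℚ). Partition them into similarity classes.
Characteristic polynomials: χ_{M1} = (x - 5)^4, χ_{M2} = x^4, χ_{M3} = x(x - 5)^3, χ_{M4} = (x - 5)^4.

{M1, M4}: invariant factors x - 5, (x - 5)^3.

{M2}: invariant factors x^2, x^2.

{M3}: invariant factors x - 5, x(x - 5)^2.

Matrices are similar if and only if their invariant-factor lists agree; the partition into similarity classes is {M1, M4}, {M2}, {M3}.

3 classes: {M1, M4}, {M2}, {M3}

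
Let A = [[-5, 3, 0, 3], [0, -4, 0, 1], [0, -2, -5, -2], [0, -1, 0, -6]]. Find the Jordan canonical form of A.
J = [[-5, 1, 0, 0], [0, -5, 0, 0], [0, 0, -5, 0], [0, 0, 0, -5]]

The characteristic polynomial is det(xI - A) = (x + 5)^4, so the eigenvalues are -5 (algebraic multiplicity 4).

For λ = -5: rank(A + 5I) = 1, rank((A + 5I)^2) = 0. The eigenspace has dimension 4 - 1 = 3, so there are 3 Jordan blocks; the rank sequence gives block sizes [2, 1, 1].

Assembling the blocks gives the Jordan form J above.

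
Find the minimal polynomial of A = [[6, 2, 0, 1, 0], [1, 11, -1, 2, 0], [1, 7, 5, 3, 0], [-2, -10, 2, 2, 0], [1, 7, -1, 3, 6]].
m_A(x) = (x - 6)^2

The characteristic polynomial factors as (x - 6)^5. The minimal polynomial is ∏(x - λ)^{k_λ} where k_λ is the size of the largest Jordan block at λ.

For λ = 6: rank(A - 6I) = 2, and the largest Jordan block has size 2 (the smallest k with rank((A - 6I)^k) = rank((A - 6I)^(k+1))).

So m_A(x) = (x - 6)^2.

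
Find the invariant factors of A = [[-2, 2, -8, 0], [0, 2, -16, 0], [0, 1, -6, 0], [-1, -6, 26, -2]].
The Jordan structure of A has elementary divisors (x + 2)^2, (x + 2)^2. Arranging the block sizes at each eigenvalue in decreasing order and taking row products gives the invariant factors.

Invariant factors (smallest first, each dividing the next): (x + 2)^2, (x + 2)^2.

Check: the last factor (x + 2)^2 is the minimal polynomial, and the product (x + 2)^4 is the characteristic polynomial.

(x + 2)^2, (x + 2)^2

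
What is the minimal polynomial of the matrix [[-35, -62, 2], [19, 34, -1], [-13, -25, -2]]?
The characteristic polynomial factors as (x - 3)(x + 3)^2. The minimal polynomial is ∏(x - λ)^{k_λ} where k_λ is the size of the largest Jordan block at λ.

For λ = -3: rank(A + 3I) = 2, and the largest Jordan block has size 2 (the smallest k with rank((A + 3I)^k) = rank((A + 3I)^(k+1))).
For λ = 3: rank(A - 3I) = 2, and the largest Jordan block has size 1 (the smallest k with rank((A - 3I)^k) = rank((A - 3I)^(k+1))).

So m_A(x) = (x - 3)(x + 3)^2.

m_A(x) = (x - 3)(x + 3)^2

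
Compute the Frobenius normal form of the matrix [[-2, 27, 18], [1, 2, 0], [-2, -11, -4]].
R = [[0, 0, -2], [1, 0, -5], [0, 1, -4]]

The invariant factors of A (the non-unit diagonal entries of the Smith normal form of xI - A over ℚ[x]) are (x + 1)^2(x + 2), each dividing the next. The characteristic polynomial is their product, (x + 1)^2(x + 2).

The rational canonical form is the block-diagonal matrix of companion matrices C(f_i):
R = [[0, 0, -2], [1, 0, -5], [0, 1, -4]].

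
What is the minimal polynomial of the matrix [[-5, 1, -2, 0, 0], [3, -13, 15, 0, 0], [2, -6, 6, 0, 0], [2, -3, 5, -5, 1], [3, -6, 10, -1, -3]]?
m_A(x) = (x + 4)^3

The characteristic polynomial factors as (x + 4)^5. The minimal polynomial is ∏(x - λ)^{k_λ} where k_λ is the size of the largest Jordan block at λ.

For λ = -4: rank(A + 4I) = 3, and the largest Jordan block has size 3 (the smallest k with rank((A + 4I)^k) = rank((A + 4I)^(k+1))).

So m_A(x) = (x + 4)^3.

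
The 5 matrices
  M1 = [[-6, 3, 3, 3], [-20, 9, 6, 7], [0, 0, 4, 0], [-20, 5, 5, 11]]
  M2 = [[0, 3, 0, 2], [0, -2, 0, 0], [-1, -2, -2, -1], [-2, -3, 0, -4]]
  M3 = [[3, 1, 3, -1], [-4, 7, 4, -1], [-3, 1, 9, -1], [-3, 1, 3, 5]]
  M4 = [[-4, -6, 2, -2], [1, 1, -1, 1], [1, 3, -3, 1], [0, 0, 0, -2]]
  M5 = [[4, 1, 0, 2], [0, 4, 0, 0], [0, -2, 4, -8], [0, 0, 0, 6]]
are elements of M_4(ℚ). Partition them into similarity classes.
5 classes: {M1}, {M2}, {M3}, {M4}, {M5}

Characteristic polynomials: χ_{M1} = (x - 6)(x - 4)^3, χ_{M2} = (x + 2)^4, χ_{M3} = (x - 6)^4, χ_{M4} = (x + 2)^4, χ_{M5} = (x - 6)(x - 4)^3.

{M1}: invariant factors (x - 6)(x - 4)^3.

{M2}: invariant factors (x + 2)^2, (x + 2)^2.

{M3}: invariant factors x - 6, (x - 6)^3.

{M4}: invariant factors x + 2, x + 2, (x + 2)^2.

{M5}: invariant factors x - 4, (x - 6)(x - 4)^2.

Matrices are similar if and only if their invariant-factor lists agree; the partition into similarity classes is {M1}, {M2}, {M3}, {M4}, {M5}.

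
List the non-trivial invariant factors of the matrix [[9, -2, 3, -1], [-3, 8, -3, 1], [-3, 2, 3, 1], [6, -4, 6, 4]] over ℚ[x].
x - 6, x - 6, (x - 6)^2

The Jordan structure of A has elementary divisors (x - 6)^2, (x - 6), (x - 6). Arranging the block sizes at each eigenvalue in decreasing order and taking row products gives the invariant factors.

Invariant factors (smallest first, each dividing the next): x - 6, x - 6, (x - 6)^2.

Check: the last factor (x - 6)^2 is the minimal polynomial, and the product (x - 6)^4 is the characteristic polynomial.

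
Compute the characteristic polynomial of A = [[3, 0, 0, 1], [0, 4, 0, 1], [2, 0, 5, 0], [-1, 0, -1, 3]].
χ_A(x) = (x - 4)^3(x - 3)

xI - A = [[x - 3, 0, 0, -1], [0, x - 4, 0, -1], [-2, 0, x - 5, 0], [1, 0, 1, x - 3]].

Expanding det(xI - A) along the first row:
det(xI - A) = + (x - 3)·det([[x - 4, 0, -1], [0, x - 5, 0], [0, 1, x - 3]]) - (0)·det([[0, 0, -1], [-2, x - 5, 0], [1, 1, x - 3]]) + (0)·det([[0, x - 4, -1], [-2, 0, 0], [1, 0, x - 3]]) - (-1)·det([[0, x - 4, 0], [-2, 0, x - 5], [1, 0, 1]]).

Evaluating gives χ_A(x) = x^4 - 15x^3 + 84x^2 - 208x + 192 = (x - 4)^3(x - 3).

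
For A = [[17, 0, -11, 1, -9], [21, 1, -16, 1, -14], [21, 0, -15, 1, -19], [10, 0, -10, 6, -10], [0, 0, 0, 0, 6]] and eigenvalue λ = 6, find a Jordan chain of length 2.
We seek v_1 ∈ ker((A - 6I)^2) \ ker(A - 6I), then set v_{i+1} = (A - 6I) v_i.

One such chain is v_1 = [[0, 0, 0, 1, 0]]^T, v_2 = [[1, 1, 1, 0, 0]]^T. Check: (A - 6I) v_2 = [[0, 0, 0, 0, 0]]^T = 0.

v_1 = [[0, 0, 0, 1, 0]]^T, v_2 = [[1, 1, 1, 0, 0]]^T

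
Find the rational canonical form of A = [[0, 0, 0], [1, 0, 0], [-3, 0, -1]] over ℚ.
R = [[0, 0, 0], [1, 0, 0], [0, 1, -1]]

The invariant factors of A (the non-unit diagonal entries of the Smith normal form of xI - A over ℚ[x]) are x^2(x + 1), each dividing the next. The characteristic polynomial is their product, x^2(x + 1).

The rational canonical form is the block-diagonal matrix of companion matrices C(f_i):
R = [[0, 0, 0], [1, 0, 0], [0, 1, -1]].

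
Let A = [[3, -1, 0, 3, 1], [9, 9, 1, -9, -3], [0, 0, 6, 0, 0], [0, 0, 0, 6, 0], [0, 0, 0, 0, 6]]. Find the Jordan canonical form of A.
The characteristic polynomial is det(xI - A) = (x - 6)^5, so the eigenvalues are 6 (algebraic multiplicity 5).

For λ = 6: rank(A - 6I) = 2, rank((A - 6I)^2) = 1, rank((A - 6I)^3) = 0. The eigenspace has dimension 5 - 2 = 3, so there are 3 Jordan blocks; the rank sequence gives block sizes [3, 1, 1].

Assembling the blocks gives the Jordan form J above.

J = [[6, 1, 0, 0, 0], [0, 6, 1, 0, 0], [0, 0, 6, 0, 0], [0, 0, 0, 6, 0], [0, 0, 0, 0, 6]]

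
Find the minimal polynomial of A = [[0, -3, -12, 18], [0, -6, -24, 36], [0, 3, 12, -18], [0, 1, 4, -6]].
The characteristic polynomial factors as x^4. The minimal polynomial is ∏(x - λ)^{k_λ} where k_λ is the size of the largest Jordan block at λ.

For λ = 0: rank(A) = 1, and the largest Jordan block has size 2 (the smallest k with rank(A^k) = rank(A^(k+1))).

So m_A(x) = x^2.

m_A(x) = x^2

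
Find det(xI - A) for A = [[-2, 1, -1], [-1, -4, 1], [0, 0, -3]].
xI - A = [[x + 2, -1, 1], [1, x + 4, -1], [0, 0, x + 3]].

Expanding det(xI - A) along the first row:
det(xI - A) = + (x + 2)·det([[x + 4, -1], [0, x + 3]]) - (-1)·det([[1, -1], [0, x + 3]]) + (1)·det([[1, x + 4], [0, 0]]).

Evaluating gives χ_A(x) = x^3 + 9x^2 + 27x + 27 = (x + 3)^3.

χ_A(x) = (x + 3)^3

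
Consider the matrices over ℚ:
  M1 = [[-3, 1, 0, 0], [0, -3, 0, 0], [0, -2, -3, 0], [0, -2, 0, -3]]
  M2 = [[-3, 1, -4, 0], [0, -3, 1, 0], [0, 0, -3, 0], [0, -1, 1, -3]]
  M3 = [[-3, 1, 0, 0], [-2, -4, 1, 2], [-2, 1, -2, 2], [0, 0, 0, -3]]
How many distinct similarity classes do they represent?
Characteristic polynomials: χ_{M1} = (x + 3)^4, χ_{M2} = (x + 3)^4, χ_{M3} = (x + 3)^4.

{M1}: invariant factors x + 3, x + 3, (x + 3)^2.

{M2, M3}: invariant factors x + 3, (x + 3)^3.

Matrices are similar if and only if their invariant-factor lists agree; the partition into similarity classes is {M1}, {M2, M3}.

2 classes: {M1}, {M2, M3}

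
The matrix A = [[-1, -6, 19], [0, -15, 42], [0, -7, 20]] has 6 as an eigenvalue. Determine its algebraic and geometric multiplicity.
The characteristic polynomial is (x - 6)(x + 1)^2, so the factor x - 6 appears with exponent 1: the algebraic multiplicity is 1.

rank(A - 6I) = 2, so the eigenspace has dimension 3 - 2 = 1: the geometric multiplicity is 1.

algebraic multiplicity 1, geometric multiplicity 1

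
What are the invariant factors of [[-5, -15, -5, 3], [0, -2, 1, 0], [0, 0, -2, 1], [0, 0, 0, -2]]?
(x + 2)^3(x + 5)

The Jordan structure of A has elementary divisors (x + 5), (x + 2)^3. Arranging the block sizes at each eigenvalue in decreasing order and taking row products gives the invariant factors.

Invariant factors (smallest first, each dividing the next): (x + 2)^3(x + 5).

Check: the last factor (x + 2)^3(x + 5) is the minimal polynomial, and the product (x + 2)^3(x + 5) is the characteristic polynomial.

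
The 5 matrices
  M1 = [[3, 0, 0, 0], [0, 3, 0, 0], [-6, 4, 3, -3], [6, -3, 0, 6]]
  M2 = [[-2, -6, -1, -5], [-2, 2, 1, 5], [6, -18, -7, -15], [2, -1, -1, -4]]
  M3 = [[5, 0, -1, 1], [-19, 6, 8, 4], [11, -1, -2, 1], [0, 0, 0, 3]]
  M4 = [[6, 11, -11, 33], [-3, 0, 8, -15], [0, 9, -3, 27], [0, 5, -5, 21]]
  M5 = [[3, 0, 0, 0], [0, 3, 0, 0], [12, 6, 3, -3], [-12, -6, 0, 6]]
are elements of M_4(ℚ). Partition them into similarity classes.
Characteristic polynomials: χ_{M1} = (x - 6)(x - 3)^3, χ_{M2} = (x - 1)(x + 4)^3, χ_{M3} = (x - 3)^4, χ_{M4} = (x - 6)^4, χ_{M5} = (x - 6)(x - 3)^3.

{M1}: invariant factors x - 3, (x - 6)(x - 3)^2.

{M2}: invariant factors x + 4, (x - 1)(x + 4)^2.

{M3}: invariant factors x - 3, (x - 3)^3.

{M4}: invariant factors x - 6, (x - 6)^3.

{M5}: invariant factors x - 3, x - 3, (x - 6)(x - 3).

Matrices are similar if and only if their invariant-factor lists agree; the partition into similarity classes is {M1}, {M2}, {M3}, {M4}, {M5}.

5 classes: {M1}, {M2}, {M3}, {M4}, {M5}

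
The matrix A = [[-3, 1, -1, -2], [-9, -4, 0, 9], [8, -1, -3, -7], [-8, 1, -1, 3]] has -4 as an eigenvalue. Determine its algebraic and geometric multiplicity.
The characteristic polynomial is (x - 5)(x + 4)^3, so the factor x + 4 appears with exponent 3: the algebraic multiplicity is 3.

rank(A + 4I) = 2, so the eigenspace has dimension 4 - 2 = 2: the geometric multiplicity is 2.

Since 2 < 3, A is not diagonalizable.

algebraic multiplicity 3, geometric multiplicity 2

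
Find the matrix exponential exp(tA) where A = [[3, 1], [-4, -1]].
A has Jordan form J = [[1, 1], [0, 1]] with A = PJP^{-1}, so e^{tA} = P e^{tJ} P^{-1}.

For a Jordan block J_k(λ), e^{tJ_k(λ)} = e^{λt} · (I + tN + t^2 N^2/2! + ... + t^{k-1} N^{k-1}/(k-1)!) where N is the nilpotent superdiagonal part.

Assembling the blocks and conjugating back gives the entries of e^{tA} as shown above.

e^{tA} = [[(2*t + 1)*e^{t}, t*e^{t}], [-4*t*e^{t}, (1 - 2*t)*e^{t}]]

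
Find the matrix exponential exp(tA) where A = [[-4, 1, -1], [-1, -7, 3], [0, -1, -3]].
A has Jordan form J = [[-5, 1, 0], [0, -5, 0], [0, 0, -4]] with A = PJP^{-1}, so e^{tA} = P e^{tJ} P^{-1}.

For a Jordan block J_k(λ), e^{tJ_k(λ)} = e^{λt} · (I + tN + t^2 N^2/2! + ... + t^{k-1} N^{k-1}/(k-1)!) where N is the nilpotent superdiagonal part.

Assembling the blocks and conjugating back gives the entries of e^{tA} as shown above.

e^{tA} = [[(t + 1)*e^{-5*t}, t*e^{-5*t}, -t*e^{-5*t}], [(-2*t + e^{t} - 1)*e^{-5*t}, (1 - 2*t)*e^{-5*t}, (2*t + e^{t} - 1)*e^{-5*t}], [(-t + e^{t} - 1)*e^{-5*t}, -t*e^{-5*t}, (t + e^{t})*e^{-5*t}]]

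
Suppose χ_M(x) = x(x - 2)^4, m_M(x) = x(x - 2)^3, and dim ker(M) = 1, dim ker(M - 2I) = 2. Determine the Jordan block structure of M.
Jordan blocks: (0, 1), (2, 3), (2, 1)

λ = 0: algebraic multiplicity 1 (exponent in χ_M), largest block size 1 (exponent in m_M), 1 block (geometric multiplicity). This forces block sizes [1].
λ = 2: algebraic multiplicity 4 (exponent in χ_M), largest block size 3 (exponent in m_M), 2 blocks (geometric multiplicity). These force block sizes [3, 1].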